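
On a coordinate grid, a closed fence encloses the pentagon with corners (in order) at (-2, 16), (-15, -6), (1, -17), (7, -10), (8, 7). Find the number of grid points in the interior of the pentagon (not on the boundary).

445

The shoelace formula gives twice the area as |[(-2)·(-6) − (-15)·16] + [(-15)·(-17) − 1·(-6)] + [1·(-10) − 7·(-17)] + [7·7 − 8·(-10)] + [8·16 − (-2)·7]| = 893, so the area is 893/2.
Along each edge there are gcd(|Δx|,|Δy|)+1 lattice points, so counting each shared vertex once the boundary has gcd(13,22) + gcd(16,11) + gcd(6,7) + gcd(1,17) + gcd(10,9) = 1+1+1+1+1 = 5.
By Pick's theorem A = I + B/2 − 1, so I = 893/2 − 5/2 + 1 = 445.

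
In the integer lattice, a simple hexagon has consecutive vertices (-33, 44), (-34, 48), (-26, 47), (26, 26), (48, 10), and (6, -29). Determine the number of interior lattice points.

2731

Using the shoelace formula, 2A = |((-33)·48 − (-34)·44) + ((-34)·47 − (-26)·48) + ((-26)·26 − 26·47) + (26·10 − 48·26) + (48·(-29) − 6·10) + (6·44 − (-33)·(-29))| = 5469, so the area is 2734.5.
The number of boundary lattice points is Σ gcd(|Δx|,|Δy|) = gcd(1,4) + gcd(8,1) + gcd(52,21) + gcd(22,16) + gcd(42,39) + gcd(39,73) = 1+1+1+2+3+1 = 9.
Pick's theorem gives I = A − B/2 + 1 = 2734.5 − 9/2 + 1 = 2731.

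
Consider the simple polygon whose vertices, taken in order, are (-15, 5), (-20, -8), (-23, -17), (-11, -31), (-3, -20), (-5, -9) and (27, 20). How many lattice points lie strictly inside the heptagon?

The shoelace formula gives twice the area as |[(-15)·(-8) − (-20)·5] + [(-20)·(-17) − (-23)·(-8)] + [(-23)·(-31) − (-11)·(-17)] + [(-11)·(-20) − (-3)·(-31)] + [(-3)·(-9) − (-5)·(-20)] + [(-5)·20 − 27·(-9)] + [27·5 − (-15)·20]| = 1534, so the area is 767.
The number of boundary lattice points is Σ gcd(|Δx|,|Δy|) = gcd(5,13) + gcd(3,9) + gcd(12,14) + gcd(8,11) + gcd(2,11) + gcd(32,29) + gcd(42,15) = 1+3+2+1+1+1+3 = 12.
Pick's theorem gives I = A − B/2 + 1 = 767 − 12/2 + 1 = 762.

762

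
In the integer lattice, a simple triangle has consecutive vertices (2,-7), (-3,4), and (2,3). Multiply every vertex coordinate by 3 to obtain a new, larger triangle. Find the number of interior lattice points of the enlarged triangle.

By the shoelace formula, twice the signed area is |(2·4 − (-3)·(-7)) + ((-3)·3 − 2·4) + (2·(-7) − 2·3)| = 50, so the area is 25.
The number of boundary lattice points is Σ gcd(|Δx|,|Δy|) = gcd(5,11) + gcd(5,1) + gcd(0,10) = 1+1+10 = 12.
Scaling by 3 multiplies the area by 3² = 9 (so the new area is 225) and multiplies the boundary lattice-point count by 3, giving 36.
By Pick's theorem, the interior count of the dilated polygon is 225 − 36/2 + 1 = 208.

208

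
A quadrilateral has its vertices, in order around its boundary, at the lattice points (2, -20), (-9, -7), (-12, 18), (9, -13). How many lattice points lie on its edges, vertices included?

10

The number of boundary lattice points is Σ gcd(|Δx|,|Δy|) = gcd(11,13) + gcd(3,25) + gcd(21,31) + gcd(7,7) = 1+1+1+7 = 10.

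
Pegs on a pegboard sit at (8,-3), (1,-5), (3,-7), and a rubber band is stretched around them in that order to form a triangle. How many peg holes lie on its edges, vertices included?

The number of boundary lattice points is Σ gcd(|Δx|,|Δy|) = gcd(7,2) + gcd(2,2) + gcd(5,4) = 1+2+1 = 4.

4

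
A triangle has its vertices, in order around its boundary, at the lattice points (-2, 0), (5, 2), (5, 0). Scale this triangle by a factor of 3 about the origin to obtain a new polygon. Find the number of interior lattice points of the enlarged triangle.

The shoelace formula gives twice the area as |[(-2)·2 − 5·0] + [5·0 − 5·2] + [5·0 − (-2)·0]| = 14, so the area is 7.
The number of boundary lattice points is Σ gcd(|Δx|,|Δy|) = gcd(7,2) + gcd(0,2) + gcd(7,0) = 1+2+7 = 10.
Scaling by 3 multiplies the area by 3² = 9 (so the new area is 63) and multiplies the boundary lattice-point count by 3, giving 30.
By Pick's theorem, the interior count of the dilated polygon is 63 − 30/2 + 1 = 49.

49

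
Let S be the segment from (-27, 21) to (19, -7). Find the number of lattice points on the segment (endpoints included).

The number of lattice points on a segment between lattice points is gcd(|Δx|,|Δy|) + 1 = gcd(46,28) + 1 = 2 + 1 = 3.

3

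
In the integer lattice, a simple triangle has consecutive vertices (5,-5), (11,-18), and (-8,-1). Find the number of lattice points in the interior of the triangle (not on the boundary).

72

Using the shoelace formula, 2A = |[5·(-18) − 11·(-5)] + [11·(-1) − (-8)·(-18)] + [(-8)·(-5) − 5·(-1)]| = 145, so the area is 72.5.
Summing gcd(|Δx|,|Δy|) over the edges gives the boundary count: gcd(6,13) + gcd(19,17) + gcd(13,4) = 1+1+1 = 3.
Pick's theorem gives I = A − B/2 + 1 = 72.5 − 3/2 + 1 = 72.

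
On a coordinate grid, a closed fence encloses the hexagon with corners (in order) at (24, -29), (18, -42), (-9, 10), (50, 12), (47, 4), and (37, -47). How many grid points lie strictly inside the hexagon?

Using the shoelace formula, 2A = |(24·(-42) − 18·(-29)) + (18·10 − (-9)·(-42)) + ((-9)·12 − 50·10) + (50·4 − 47·12) + (47·(-47) − 37·4) + (37·(-29) − 24·(-47))| = 3958, so the area is 1979.
Summing gcd(|Δx|,|Δy|) over the edges gives the boundary count: gcd(6,13) + gcd(27,52) + gcd(59,2) + gcd(3,8) + gcd(10,51) + gcd(13,18) = 1+1+1+1+1+1 = 6.
By Pick's theorem A = I + B/2 − 1, so I = 1979 − 6/2 + 1 = 1977.

1977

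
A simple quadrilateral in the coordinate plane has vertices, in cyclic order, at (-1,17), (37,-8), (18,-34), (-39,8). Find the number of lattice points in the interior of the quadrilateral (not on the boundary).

Using the shoelace formula, 2A = |((-1)·(-8) − 37·17) + (37·(-34) − 18·(-8)) + (18·8 − (-39)·(-34)) + ((-39)·17 − (-1)·8)| = 3572, so the area is 1786.
Along each edge there are gcd(|Δx|,|Δy|)+1 lattice points, so counting each shared vertex once the boundary has gcd(38,25) + gcd(19,26) + gcd(57,42) + gcd(38,9) = 1+1+3+1 = 6.
Pick's theorem gives I = A − B/2 + 1 = 1786 − 6/2 + 1 = 1784.

1784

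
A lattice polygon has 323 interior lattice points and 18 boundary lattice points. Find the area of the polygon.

331

By Pick's theorem, A = I + B/2 − 1 = 323 + 18/2 − 1 = 331.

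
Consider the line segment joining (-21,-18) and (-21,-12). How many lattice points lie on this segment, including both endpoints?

7

The number of lattice points on a segment between lattice points is gcd(|Δx|,|Δy|) + 1 = gcd(0,6) + 1 = 6 + 1 = 7.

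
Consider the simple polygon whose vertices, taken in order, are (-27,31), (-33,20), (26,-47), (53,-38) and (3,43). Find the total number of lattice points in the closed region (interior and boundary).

3342

Using the shoelace formula, 2A = |[(-27)·20 − (-33)·31] + [(-33)·(-47) − 26·20] + [26·(-38) − 53·(-47)] + [53·43 − 3·(-38)] + [3·31 − (-27)·43]| = 6664, so the area is 3332.
Summing gcd(|Δx|,|Δy|) over the edges gives the boundary count: gcd(6,11) + gcd(59,67) + gcd(27,9) + gcd(50,81) + gcd(30,12) = 1+1+9+1+6 = 18.
Pick's theorem gives I = A − B/2 + 1 = 3332 − 18/2 + 1 = 3324, so the closed region contains I + B = 3324 + 18 = 3342 lattice points.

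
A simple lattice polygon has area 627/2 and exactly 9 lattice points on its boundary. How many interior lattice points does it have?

Pick's theorem A = I + B/2 − 1 rearranges to I = A − B/2 + 1 = 627/2 − 9/2 + 1 = 310.

310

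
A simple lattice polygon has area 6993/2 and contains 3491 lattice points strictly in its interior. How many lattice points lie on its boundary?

Pick's theorem gives A = I + B/2 − 1, so B = 2(A − I + 1) = 2(6993/2 − 3491 + 1) = 13.

13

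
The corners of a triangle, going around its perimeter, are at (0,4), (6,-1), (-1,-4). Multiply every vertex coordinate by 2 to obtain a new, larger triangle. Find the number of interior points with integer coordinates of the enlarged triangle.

Using the shoelace formula, 2A = |[0·(-1) − 6·4] + [6·(-4) − (-1)·(-1)] + [(-1)·4 − 0·(-4)]| = 53, so the area is 53/2.
Summing gcd(|Δx|,|Δy|) over the edges gives the boundary count: gcd(6,5) + gcd(7,3) + gcd(1,8) = 1+1+1 = 3.
Scaling by 2 multiplies the area by 2² = 4 (so the new area is 106) and multiplies the boundary lattice-point count by 2, giving 6.
By Pick's theorem, the interior count of the dilated polygon is 106 − 6/2 + 1 = 104.

104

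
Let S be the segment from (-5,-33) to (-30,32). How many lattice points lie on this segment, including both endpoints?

The number of lattice points on a segment between lattice points is gcd(|Δx|,|Δy|) + 1 = gcd(25,65) + 1 = 5 + 1 = 6.

6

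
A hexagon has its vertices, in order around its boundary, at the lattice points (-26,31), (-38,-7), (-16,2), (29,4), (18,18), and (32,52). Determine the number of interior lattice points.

2099

By the shoelace formula, twice the signed area is |[(-26)·(-7) − (-38)·31] + [(-38)·2 − (-16)·(-7)] + [(-16)·4 − 29·2] + [29·18 − 18·4] + [18·52 − 32·18] + [32·31 − (-26)·52]| = 4204, so the area is 2102.
Along each edge there are gcd(|Δx|,|Δy|)+1 lattice points, so counting each shared vertex once the boundary has gcd(12,38) + gcd(22,9) + gcd(45,2) + gcd(11,14) + gcd(14,34) + gcd(58,21) = 2+1+1+1+2+1 = 8.
Pick's theorem gives I = A − B/2 + 1 = 2102 − 8/2 + 1 = 2099.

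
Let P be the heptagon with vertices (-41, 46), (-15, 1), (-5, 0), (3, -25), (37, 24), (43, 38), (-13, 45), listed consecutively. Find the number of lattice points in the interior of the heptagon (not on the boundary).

Using the shoelace formula, 2A = |[(-41)·1 − (-15)·46] + [(-15)·0 − (-5)·1] + [(-5)·(-25) − 3·0] + [3·24 − 37·(-25)] + [37·38 − 43·24] + [43·45 − (-13)·38] + [(-13)·46 − (-41)·45]| = 5826, so the area is 2913.
The number of boundary lattice points is Σ gcd(|Δx|,|Δy|) = gcd(26,45) + gcd(10,1) + gcd(8,25) + gcd(34,49) + gcd(6,14) + gcd(56,7) + gcd(28,1) = 1+1+1+1+2+7+1 = 14.
By Pick's theorem A = I + B/2 − 1, so I = 2913 − 14/2 + 1 = 2907.

2907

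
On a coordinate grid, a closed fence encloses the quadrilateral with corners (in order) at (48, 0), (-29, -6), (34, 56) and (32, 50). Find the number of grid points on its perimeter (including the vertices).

6

Summing gcd(|Δx|,|Δy|) over the edges gives the boundary count: gcd(77,6) + gcd(63,62) + gcd(2,6) + gcd(16,50) = 1+1+2+2 = 6.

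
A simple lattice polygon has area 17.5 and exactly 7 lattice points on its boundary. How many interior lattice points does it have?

Pick's theorem A = I + B/2 − 1 rearranges to I = A − B/2 + 1 = 17.5 − 7/2 + 1 = 15.

15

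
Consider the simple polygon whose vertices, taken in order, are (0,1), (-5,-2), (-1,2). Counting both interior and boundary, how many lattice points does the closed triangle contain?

8

By the shoelace formula, twice the signed area is |[0·(-2) − (-5)·1] + [(-5)·2 − (-1)·(-2)] + [(-1)·1 − 0·2]| = 8, so the area is 4.
The number of boundary lattice points is Σ gcd(|Δx|,|Δy|) = gcd(5,3) + gcd(4,4) + gcd(1,1) = 1+4+1 = 6.
Pick's theorem gives I = A − B/2 + 1 = 4 − 6/2 + 1 = 2, so the closed region contains I + B = 2 + 6 = 8 lattice points.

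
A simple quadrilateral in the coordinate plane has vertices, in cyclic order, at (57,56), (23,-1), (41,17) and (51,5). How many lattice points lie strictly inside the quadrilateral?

487

By the shoelace formula, twice the signed area is |[57·(-1) − 23·56] + [23·17 − 41·(-1)] + [41·5 − 51·17] + [51·56 − 57·5]| = 996, so the area is 498.
Summing gcd(|Δx|,|Δy|) over the edges gives the boundary count: gcd(34,57) + gcd(18,18) + gcd(10,12) + gcd(6,51) = 1+18+2+3 = 24.
Pick's theorem gives I = A − B/2 + 1 = 498 − 24/2 + 1 = 487.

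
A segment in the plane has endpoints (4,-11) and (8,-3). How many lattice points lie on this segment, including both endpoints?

5

The number of lattice points on a segment between lattice points is gcd(|Δx|,|Δy|) + 1 = gcd(4,8) + 1 = 4 + 1 = 5.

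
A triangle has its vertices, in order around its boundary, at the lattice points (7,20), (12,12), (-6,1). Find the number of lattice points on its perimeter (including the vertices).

3

Along each edge there are gcd(|Δx|,|Δy|)+1 lattice points, so counting each shared vertex once the boundary has gcd(5,8) + gcd(18,11) + gcd(13,19) = 1+1+1 = 3.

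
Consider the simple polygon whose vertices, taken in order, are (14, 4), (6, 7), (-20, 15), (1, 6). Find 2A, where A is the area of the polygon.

The shoelace formula gives twice the area as |(14·7 − 6·4) + (6·15 − (-20)·7) + ((-20)·6 − 1·15) + (1·4 − 14·6)| = 89, so the area is 44.5.

89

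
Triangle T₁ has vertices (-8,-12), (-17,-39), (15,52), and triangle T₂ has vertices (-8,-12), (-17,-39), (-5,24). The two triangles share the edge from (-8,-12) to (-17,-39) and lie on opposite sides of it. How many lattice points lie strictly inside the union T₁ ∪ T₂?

141

The union is the simple quadrilateral with vertices (-8,-12), (15,52), (-17,-39), (-5,24) in order.
By the shoelace formula, twice the signed area is |[(-8)·52 − 15·(-12)] + [15·(-39) − (-17)·52] + [(-17)·24 − (-5)·(-39)] + [(-5)·(-12) − (-8)·24]| = 288, so the area is 144.
Summing gcd(|Δx|,|Δy|) over the edges gives the boundary count: gcd(23,64) + gcd(32,91) + gcd(12,63) + gcd(3,36) = 1+1+3+3 = 8.
By Pick's theorem I = A − B/2 + 1 = 144 − 8/2 + 1 = 141.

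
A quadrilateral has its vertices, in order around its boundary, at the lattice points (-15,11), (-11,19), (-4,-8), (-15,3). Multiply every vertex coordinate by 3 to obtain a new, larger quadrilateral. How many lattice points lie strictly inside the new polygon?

1099

The shoelace formula gives twice the area as |[(-15)·19 − (-11)·11] + [(-11)·(-8) − (-4)·19] + [(-4)·3 − (-15)·(-8)] + [(-15)·11 − (-15)·3]| = 252, so the area is 126.
Along each edge there are gcd(|Δx|,|Δy|)+1 lattice points, so counting each shared vertex once the boundary has gcd(4,8) + gcd(7,27) + gcd(11,11) + gcd(0,8) = 4+1+11+8 = 24.
Scaling by 3 multiplies the area by 3² = 9 (so the new area is 1134) and multiplies the boundary lattice-point count by 3, giving 72.
By Pick's theorem, the interior count of the dilated polygon is 1134 − 72/2 + 1 = 1099.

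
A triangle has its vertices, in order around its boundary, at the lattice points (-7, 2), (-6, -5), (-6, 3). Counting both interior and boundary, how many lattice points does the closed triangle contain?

10

By the shoelace formula, twice the signed area is |((-7)·(-5) − (-6)·2) + ((-6)·3 − (-6)·(-5)) + ((-6)·2 − (-7)·3)| = 8, so the area is 4.
Summing gcd(|Δx|,|Δy|) over the edges gives the boundary count: gcd(1,7) + gcd(0,8) + gcd(1,1) = 1+8+1 = 10.
Pick's theorem gives I = A − B/2 + 1 = 4 − 10/2 + 1 = 0, so the closed region contains I + B = 0 + 10 = 10 lattice points.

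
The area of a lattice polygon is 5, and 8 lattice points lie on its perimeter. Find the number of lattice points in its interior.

From Pick's theorem, I = A − B/2 + 1 = 5 − 8/2 + 1 = 2.

2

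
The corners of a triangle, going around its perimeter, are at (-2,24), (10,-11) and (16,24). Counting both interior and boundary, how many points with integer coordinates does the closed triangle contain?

The shoelace formula gives twice the area as |((-2)·(-11) − 10·24) + (10·24 − 16·(-11)) + (16·24 − (-2)·24)| = 630, so the area is 315.
Along each edge there are gcd(|Δx|,|Δy|)+1 lattice points, so counting each shared vertex once the boundary has gcd(12,35) + gcd(6,35) + gcd(18,0) = 1+1+18 = 20.
Pick's theorem gives I = A − B/2 + 1 = 315 − 20/2 + 1 = 306, so the closed region contains I + B = 306 + 20 = 326 lattice points.

326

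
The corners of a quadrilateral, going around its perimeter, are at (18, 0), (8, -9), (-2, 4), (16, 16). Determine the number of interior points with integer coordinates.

The shoelace formula gives twice the area as |(18·(-9) − 8·0) + (8·4 − (-2)·(-9)) + ((-2)·16 − 16·4) + (16·0 − 18·16)| = 532, so the area is 266.
Along each edge there are gcd(|Δx|,|Δy|)+1 lattice points, so counting each shared vertex once the boundary has gcd(10,9) + gcd(10,13) + gcd(18,12) + gcd(2,16) = 1+1+6+2 = 10.
Pick's theorem gives I = A − B/2 + 1 = 266 − 10/2 + 1 = 262.

262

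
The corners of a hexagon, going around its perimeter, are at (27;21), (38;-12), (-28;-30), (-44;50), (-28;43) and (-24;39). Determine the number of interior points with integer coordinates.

3694

The shoelace formula gives twice the area as |(27·(-12) − 38·21) + (38·(-30) − (-28)·(-12)) + ((-28)·50 − (-44)·(-30)) + ((-44)·43 − (-28)·50) + ((-28)·39 − (-24)·43) + ((-24)·21 − 27·39)| = 7427, so the area is 7427/2.
Summing gcd(|Δx|,|Δy|) over the edges gives the boundary count: gcd(11,33) + gcd(66,18) + gcd(16,80) + gcd(16,7) + gcd(4,4) + gcd(51,18) = 11+6+16+1+4+3 = 41.
By Pick's theorem A = I + B/2 − 1, so I = 7427/2 − 41/2 + 1 = 3694.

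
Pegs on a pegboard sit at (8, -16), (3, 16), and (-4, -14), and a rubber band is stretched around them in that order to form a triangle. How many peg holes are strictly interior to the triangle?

186

Using the shoelace formula, 2A = |[8·16 − 3·(-16)] + [3·(-14) − (-4)·16] + [(-4)·(-16) − 8·(-14)]| = 374, so the area is 187.
The number of boundary lattice points is Σ gcd(|Δx|,|Δy|) = gcd(5,32) + gcd(7,30) + gcd(12,2) = 1+1+2 = 4.
Pick's theorem gives I = A − B/2 + 1 = 187 − 4/2 + 1 = 186.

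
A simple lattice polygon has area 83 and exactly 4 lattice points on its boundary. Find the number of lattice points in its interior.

82

Pick's theorem A = I + B/2 − 1 rearranges to I = A − B/2 + 1 = 83 − 4/2 + 1 = 82.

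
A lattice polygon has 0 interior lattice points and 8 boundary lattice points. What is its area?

Pick's theorem states A = I + B/2 − 1, so A = 0 + 8/2 − 1 = 3.

3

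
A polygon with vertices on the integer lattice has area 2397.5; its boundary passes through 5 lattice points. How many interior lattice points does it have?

2396

Pick's theorem A = I + B/2 − 1 rearranges to I = A − B/2 + 1 = 2397.5 − 5/2 + 1 = 2396.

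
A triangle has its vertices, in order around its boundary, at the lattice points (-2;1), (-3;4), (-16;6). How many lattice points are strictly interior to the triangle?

The shoelace formula gives twice the area as |[(-2)·4 − (-3)·1] + [(-3)·6 − (-16)·4] + [(-16)·1 − (-2)·6]| = 37, so the area is 18.5.
Summing gcd(|Δx|,|Δy|) over the edges gives the boundary count: gcd(1,3) + gcd(13,2) + gcd(14,5) = 1+1+1 = 3.
By Pick's theorem A = I + B/2 − 1, so I = 18.5 − 3/2 + 1 = 18.

18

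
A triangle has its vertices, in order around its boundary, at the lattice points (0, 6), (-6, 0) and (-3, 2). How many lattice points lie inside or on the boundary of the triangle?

8

By the shoelace formula, twice the signed area is |[0·0 − (-6)·6] + [(-6)·2 − (-3)·0] + [(-3)·6 − 0·2]| = 6, so the area is 3.
The number of boundary lattice points is Σ gcd(|Δx|,|Δy|) = gcd(6,6) + gcd(3,2) + gcd(3,4) = 6+1+1 = 8.
Pick's theorem gives I = A − B/2 + 1 = 3 − 8/2 + 1 = 0, so the closed region contains I + B = 0 + 8 = 8 lattice points.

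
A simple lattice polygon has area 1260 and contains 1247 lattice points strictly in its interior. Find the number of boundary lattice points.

Pick's theorem gives A = I + B/2 − 1, so B = 2(A − I + 1) = 2(1260 − 1247 + 1) = 28.

28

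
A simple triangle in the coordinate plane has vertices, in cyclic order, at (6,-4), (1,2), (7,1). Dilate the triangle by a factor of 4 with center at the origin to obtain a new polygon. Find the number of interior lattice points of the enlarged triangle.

The shoelace formula gives twice the area as |(6·2 − 1·(-4)) + (1·1 − 7·2) + (7·(-4) − 6·1)| = 31, so the area is 31/2.
Along each edge there are gcd(|Δx|,|Δy|)+1 lattice points, so counting each shared vertex once the boundary has gcd(5,6) + gcd(6,1) + gcd(1,5) = 1+1+1 = 3.
Scaling by 4 multiplies the area by 4² = 16 (so the new area is 248) and multiplies the boundary lattice-point count by 4, giving 12.
By Pick's theorem, the interior count of the dilated polygon is 248 − 12/2 + 1 = 243.

243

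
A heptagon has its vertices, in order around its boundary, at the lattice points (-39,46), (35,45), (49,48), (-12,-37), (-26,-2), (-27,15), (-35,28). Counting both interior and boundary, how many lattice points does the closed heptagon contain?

3637

By the shoelace formula, twice the signed area is |((-39)·45 − 35·46) + (35·48 − 49·45) + (49·(-37) − (-12)·48) + ((-12)·(-2) − (-26)·(-37)) + ((-26)·15 − (-27)·(-2)) + ((-27)·28 − (-35)·15) + ((-35)·46 − (-39)·28)| = 7258, so the area is 3629.
The number of boundary lattice points is Σ gcd(|Δx|,|Δy|) = gcd(74,1) + gcd(14,3) + gcd(61,85) + gcd(14,35) + gcd(1,17) + gcd(8,13) + gcd(4,18) = 1+1+1+7+1+1+2 = 14.
Pick's theorem gives I = A − B/2 + 1 = 3629 − 14/2 + 1 = 3623, so the closed region contains I + B = 3623 + 14 = 3637 lattice points.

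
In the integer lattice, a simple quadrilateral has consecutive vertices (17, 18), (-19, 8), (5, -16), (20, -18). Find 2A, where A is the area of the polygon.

1638

By the shoelace formula, twice the signed area is |[17·8 − (-19)·18] + [(-19)·(-16) − 5·8] + [5·(-18) − 20·(-16)] + [20·18 − 17·(-18)]| = 1638, so the area is 819.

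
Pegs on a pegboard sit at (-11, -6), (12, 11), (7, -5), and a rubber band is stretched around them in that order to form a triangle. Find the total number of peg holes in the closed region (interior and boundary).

144

Using the shoelace formula, 2A = |[(-11)·11 − 12·(-6)] + [12·(-5) − 7·11] + [7·(-6) − (-11)·(-5)]| = 283, so the area is 283/2.
The number of boundary lattice points is Σ gcd(|Δx|,|Δy|) = gcd(23,17) + gcd(5,16) + gcd(18,1) = 1+1+1 = 3.
Pick's theorem gives I = A − B/2 + 1 = 283/2 − 3/2 + 1 = 141, so the closed region contains I + B = 141 + 3 = 144 lattice points.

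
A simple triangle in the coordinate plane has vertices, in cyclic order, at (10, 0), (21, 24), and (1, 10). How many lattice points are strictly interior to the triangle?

162

The shoelace formula gives twice the area as |(10·24 − 21·0) + (21·10 − 1·24) + (1·0 − 10·10)| = 326, so the area is 163.
The number of boundary lattice points is Σ gcd(|Δx|,|Δy|) = gcd(11,24) + gcd(20,14) + gcd(9,10) = 1+2+1 = 4.
By Pick's theorem A = I + B/2 − 1, so I = 163 − 4/2 + 1 = 162.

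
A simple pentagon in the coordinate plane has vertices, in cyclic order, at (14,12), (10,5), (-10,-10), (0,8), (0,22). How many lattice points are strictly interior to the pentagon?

Using the shoelace formula, 2A = |[14·5 − 10·12] + [10·(-10) − (-10)·5] + [(-10)·8 − 0·(-10)] + [0·22 − 0·8] + [0·12 − 14·22]| = 488, so the area is 244.
Summing gcd(|Δx|,|Δy|) over the edges gives the boundary count: gcd(4,7) + gcd(20,15) + gcd(10,18) + gcd(0,14) + gcd(14,10) = 1+5+2+14+2 = 24.
By Pick's theorem A = I + B/2 − 1, so I = 244 − 24/2 + 1 = 233.

233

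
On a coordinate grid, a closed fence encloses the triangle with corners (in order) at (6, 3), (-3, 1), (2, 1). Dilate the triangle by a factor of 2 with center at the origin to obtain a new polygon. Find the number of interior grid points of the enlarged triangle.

13

By the shoelace formula, twice the signed area is |(6·1 − (-3)·3) + ((-3)·1 − 2·1) + (2·3 − 6·1)| = 10, so the area is 5.
Summing gcd(|Δx|,|Δy|) over the edges gives the boundary count: gcd(9,2) + gcd(5,0) + gcd(4,2) = 1+5+2 = 8.
Scaling by 2 multiplies the area by 2² = 4 (so the new area is 20) and multiplies the boundary lattice-point count by 2, giving 16.
By Pick's theorem, the interior count of the dilated polygon is 20 − 16/2 + 1 = 13.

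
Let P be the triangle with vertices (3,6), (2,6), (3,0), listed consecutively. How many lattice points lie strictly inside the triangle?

0

Using the shoelace formula, 2A = |[3·6 − 2·6] + [2·0 − 3·6] + [3·6 − 3·0]| = 6, so the area is 3.
Along each edge there are gcd(|Δx|,|Δy|)+1 lattice points, so counting each shared vertex once the boundary has gcd(1,0) + gcd(1,6) + gcd(0,6) = 1+1+6 = 8.
Pick's theorem gives I = A − B/2 + 1 = 3 − 8/2 + 1 = 0.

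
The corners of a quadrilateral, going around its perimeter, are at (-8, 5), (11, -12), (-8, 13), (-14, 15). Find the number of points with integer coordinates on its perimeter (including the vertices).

6

Along each edge there are gcd(|Δx|,|Δy|)+1 lattice points, so counting each shared vertex once the boundary has gcd(19,17) + gcd(19,25) + gcd(6,2) + gcd(6,10) = 1+1+2+2 = 6.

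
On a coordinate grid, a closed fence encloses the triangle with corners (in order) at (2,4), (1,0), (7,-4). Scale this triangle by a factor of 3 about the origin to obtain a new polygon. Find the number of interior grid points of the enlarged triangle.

121

By the shoelace formula, twice the signed area is |(2·0 − 1·4) + (1·(-4) − 7·0) + (7·4 − 2·(-4))| = 28, so the area is 14.
Along each edge there are gcd(|Δx|,|Δy|)+1 lattice points, so counting each shared vertex once the boundary has gcd(1,4) + gcd(6,4) + gcd(5,8) = 1+2+1 = 4.
Scaling by 3 multiplies the area by 3² = 9 (so the new area is 126) and multiplies the boundary lattice-point count by 3, giving 12.
By Pick's theorem, the interior count of the dilated polygon is 126 − 12/2 + 1 = 121.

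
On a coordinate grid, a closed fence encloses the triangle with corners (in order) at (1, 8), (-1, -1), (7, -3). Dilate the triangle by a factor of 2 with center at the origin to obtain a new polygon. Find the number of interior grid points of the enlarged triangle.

The shoelace formula gives twice the area as |(1·(-1) − (-1)·8) + ((-1)·(-3) − 7·(-1)) + (7·8 − 1·(-3))| = 76, so the area is 38.
Summing gcd(|Δx|,|Δy|) over the edges gives the boundary count: gcd(2,9) + gcd(8,2) + gcd(6,11) = 1+2+1 = 4.
Scaling by 2 multiplies the area by 2² = 4 (so the new area is 152) and multiplies the boundary lattice-point count by 2, giving 8.
By Pick's theorem, the interior count of the dilated polygon is 152 − 8/2 + 1 = 149.

149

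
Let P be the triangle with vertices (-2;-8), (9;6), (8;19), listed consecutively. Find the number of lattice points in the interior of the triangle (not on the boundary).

78

The shoelace formula gives twice the area as |[(-2)·6 − 9·(-8)] + [9·19 − 8·6] + [8·(-8) − (-2)·19]| = 157, so the area is 157/2.
Summing gcd(|Δx|,|Δy|) over the edges gives the boundary count: gcd(11,14) + gcd(1,13) + gcd(10,27) = 1+1+1 = 3.
Pick's theorem gives I = A − B/2 + 1 = 157/2 − 3/2 + 1 = 78.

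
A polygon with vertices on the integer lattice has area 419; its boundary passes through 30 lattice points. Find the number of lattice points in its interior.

405

Pick's theorem A = I + B/2 − 1 rearranges to I = A − B/2 + 1 = 419 − 30/2 + 1 = 405.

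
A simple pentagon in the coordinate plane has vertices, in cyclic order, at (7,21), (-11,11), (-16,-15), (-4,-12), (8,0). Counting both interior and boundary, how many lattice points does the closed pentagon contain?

533

By the shoelace formula, twice the signed area is |[7·11 − (-11)·21] + [(-11)·(-15) − (-16)·11] + [(-16)·(-12) − (-4)·(-15)] + [(-4)·0 − 8·(-12)] + [8·21 − 7·0]| = 1045, so the area is 1045/2.
The number of boundary lattice points is Σ gcd(|Δx|,|Δy|) = gcd(18,10) + gcd(5,26) + gcd(12,3) + gcd(12,12) + gcd(1,21) = 2+1+3+12+1 = 19.
Pick's theorem gives I = A − B/2 + 1 = 1045/2 − 19/2 + 1 = 514, so the closed region contains I + B = 514 + 19 = 533 lattice points.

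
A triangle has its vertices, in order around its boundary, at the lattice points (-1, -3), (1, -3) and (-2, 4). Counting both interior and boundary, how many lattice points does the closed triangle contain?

10

The shoelace formula gives twice the area as |[(-1)·(-3) − 1·(-3)] + [1·4 − (-2)·(-3)] + [(-2)·(-3) − (-1)·4]| = 14, so the area is 7.
The number of boundary lattice points is Σ gcd(|Δx|,|Δy|) = gcd(2,0) + gcd(3,7) + gcd(1,7) = 2+1+1 = 4.
Pick's theorem gives I = A − B/2 + 1 = 7 − 4/2 + 1 = 6, so the closed region contains I + B = 6 + 4 = 10 lattice points.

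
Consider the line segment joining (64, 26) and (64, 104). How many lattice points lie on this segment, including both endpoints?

79

The number of lattice points on a segment between lattice points is gcd(|Δx|,|Δy|) + 1 = gcd(0,78) + 1 = 78 + 1 = 79.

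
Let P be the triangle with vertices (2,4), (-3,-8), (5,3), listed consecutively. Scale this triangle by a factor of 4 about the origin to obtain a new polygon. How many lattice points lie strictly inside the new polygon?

323

By the shoelace formula, twice the signed area is |(2·(-8) − (-3)·4) + ((-3)·3 − 5·(-8)) + (5·4 − 2·3)| = 41, so the area is 41/2.
The number of boundary lattice points is Σ gcd(|Δx|,|Δy|) = gcd(5,12) + gcd(8,11) + gcd(3,1) = 1+1+1 = 3.
Scaling by 4 multiplies the area by 4² = 16 (so the new area is 328) and multiplies the boundary lattice-point count by 4, giving 12.
By Pick's theorem, the interior count of the dilated polygon is 328 − 12/2 + 1 = 323.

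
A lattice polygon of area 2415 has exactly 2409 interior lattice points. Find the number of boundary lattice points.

Pick's theorem gives A = I + B/2 − 1, so B = 2(A − I + 1) = 2(2415 − 2409 + 1) = 14.

14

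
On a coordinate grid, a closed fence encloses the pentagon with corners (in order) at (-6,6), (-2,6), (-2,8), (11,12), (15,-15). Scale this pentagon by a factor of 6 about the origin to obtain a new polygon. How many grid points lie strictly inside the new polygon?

By the shoelace formula, twice the signed area is |((-6)·6 − (-2)·6) + ((-2)·8 − (-2)·6) + ((-2)·12 − 11·8) + (11·(-15) − 15·12) + (15·6 − (-6)·(-15))| = 485, so the area is 485/2.
The number of boundary lattice points is Σ gcd(|Δx|,|Δy|) = gcd(4,0) + gcd(0,2) + gcd(13,4) + gcd(4,27) + gcd(21,21) = 4+2+1+1+21 = 29.
Scaling by 6 multiplies the area by 6² = 36 (so the new area is 8730) and multiplies the boundary lattice-point count by 6, giving 174.
By Pick's theorem, the interior count of the dilated polygon is 8730 − 174/2 + 1 = 8644.

8644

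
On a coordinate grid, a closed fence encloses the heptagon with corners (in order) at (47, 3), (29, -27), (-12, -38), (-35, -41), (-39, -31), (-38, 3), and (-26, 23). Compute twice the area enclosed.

7384

Using the shoelace formula, 2A = |(47·(-27) − 29·3) + (29·(-38) − (-12)·(-27)) + ((-12)·(-41) − (-35)·(-38)) + ((-35)·(-31) − (-39)·(-41)) + ((-39)·3 − (-38)·(-31)) + ((-38)·23 − (-26)·3) + ((-26)·3 − 47·23)| = 7384, so the area is 3692.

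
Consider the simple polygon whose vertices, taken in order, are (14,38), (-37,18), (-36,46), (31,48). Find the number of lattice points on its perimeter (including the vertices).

Summing gcd(|Δx|,|Δy|) over the edges gives the boundary count: gcd(51,20) + gcd(1,28) + gcd(67,2) + gcd(17,10) = 1+1+1+1 = 4.

4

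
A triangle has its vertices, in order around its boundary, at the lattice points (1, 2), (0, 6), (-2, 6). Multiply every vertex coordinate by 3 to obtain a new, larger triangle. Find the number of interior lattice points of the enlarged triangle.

31

By the shoelace formula, twice the signed area is |(1·6 − 0·2) + (0·6 − (-2)·6) + ((-2)·2 − 1·6)| = 8, so the area is 4.
The number of boundary lattice points is Σ gcd(|Δx|,|Δy|) = gcd(1,4) + gcd(2,0) + gcd(3,4) = 1+2+1 = 4.
Scaling by 3 multiplies the area by 3² = 9 (so the new area is 36) and multiplies the boundary lattice-point count by 3, giving 12.
By Pick's theorem, the interior count of the dilated polygon is 36 − 12/2 + 1 = 31.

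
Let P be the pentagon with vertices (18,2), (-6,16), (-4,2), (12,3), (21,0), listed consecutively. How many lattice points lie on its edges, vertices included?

9

Summing gcd(|Δx|,|Δy|) over the edges gives the boundary count: gcd(24,14) + gcd(2,14) + gcd(16,1) + gcd(9,3) + gcd(3,2) = 2+2+1+3+1 = 9.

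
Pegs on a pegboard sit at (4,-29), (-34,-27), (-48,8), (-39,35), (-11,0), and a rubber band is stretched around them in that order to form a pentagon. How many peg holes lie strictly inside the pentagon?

1651

Using the shoelace formula, 2A = |(4·(-27) − (-34)·(-29)) + ((-34)·8 − (-48)·(-27)) + ((-48)·35 − (-39)·8) + ((-39)·0 − (-11)·35) + ((-11)·(-29) − 4·0)| = 3326, so the area is 1663.
The number of boundary lattice points is Σ gcd(|Δx|,|Δy|) = gcd(38,2) + gcd(14,35) + gcd(9,27) + gcd(28,35) + gcd(15,29) = 2+7+9+7+1 = 26.
Pick's theorem gives I = A − B/2 + 1 = 1663 − 26/2 + 1 = 1651.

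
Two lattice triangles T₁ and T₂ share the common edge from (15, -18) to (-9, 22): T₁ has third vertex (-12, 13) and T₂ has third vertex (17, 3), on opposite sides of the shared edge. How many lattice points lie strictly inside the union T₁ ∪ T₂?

458

The union is the simple quadrilateral with vertices (15, -18), (-12, 13), (-9, 22), (17, 3) in order.
Using the shoelace formula, 2A = |(15·13 − (-12)·(-18)) + ((-12)·22 − (-9)·13) + ((-9)·3 − 17·22) + (17·(-18) − 15·3)| = 920, so the area is 460.
The number of boundary lattice points is Σ gcd(|Δx|,|Δy|) = gcd(27,31) + gcd(3,9) + gcd(26,19) + gcd(2,21) = 1+3+1+1 = 6.
By Pick's theorem I = A − B/2 + 1 = 460 − 6/2 + 1 = 458.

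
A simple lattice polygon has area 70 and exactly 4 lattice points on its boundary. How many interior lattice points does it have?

From Pick's theorem, I = A − B/2 + 1 = 70 − 4/2 + 1 = 69.

69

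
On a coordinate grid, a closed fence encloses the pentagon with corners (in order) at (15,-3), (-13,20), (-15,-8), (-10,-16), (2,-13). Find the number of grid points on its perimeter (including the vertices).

8

Along each edge there are gcd(|Δx|,|Δy|)+1 lattice points, so counting each shared vertex once the boundary has gcd(28,23) + gcd(2,28) + gcd(5,8) + gcd(12,3) + gcd(13,10) = 1+2+1+3+1 = 8.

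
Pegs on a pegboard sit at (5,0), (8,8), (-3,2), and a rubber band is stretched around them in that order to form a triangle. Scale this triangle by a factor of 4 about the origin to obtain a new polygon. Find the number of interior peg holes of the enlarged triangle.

553

Using the shoelace formula, 2A = |[5·8 − 8·0] + [8·2 − (-3)·8] + [(-3)·0 − 5·2]| = 70, so the area is 35.
Along each edge there are gcd(|Δx|,|Δy|)+1 lattice points, so counting each shared vertex once the boundary has gcd(3,8) + gcd(11,6) + gcd(8,2) = 1+1+2 = 4.
Scaling by 4 multiplies the area by 4² = 16 (so the new area is 560) and multiplies the boundary lattice-point count by 4, giving 16.
By Pick's theorem, the interior count of the dilated polygon is 560 − 16/2 + 1 = 553.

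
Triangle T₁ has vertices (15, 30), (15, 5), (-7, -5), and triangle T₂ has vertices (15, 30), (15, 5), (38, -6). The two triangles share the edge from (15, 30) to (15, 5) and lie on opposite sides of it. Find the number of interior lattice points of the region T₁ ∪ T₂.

The union is the simple quadrilateral with vertices (15, 30), (-7, -5), (15, 5), (38, -6) in order.
By the shoelace formula, twice the signed area is |[15·(-5) − (-7)·30] + [(-7)·5 − 15·(-5)] + [15·(-6) − 38·5] + [38·30 − 15·(-6)]| = 1125, so the area is 562.5.
The number of boundary lattice points is Σ gcd(|Δx|,|Δy|) = gcd(22,35) + gcd(22,10) + gcd(23,11) + gcd(23,36) = 1+2+1+1 = 5.
By Pick's theorem I = A − B/2 + 1 = 562.5 − 5/2 + 1 = 561.

561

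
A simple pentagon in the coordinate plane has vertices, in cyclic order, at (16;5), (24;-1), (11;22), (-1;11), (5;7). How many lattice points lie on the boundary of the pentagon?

The number of boundary lattice points is Σ gcd(|Δx|,|Δy|) = gcd(8,6) + gcd(13,23) + gcd(12,11) + gcd(6,4) + gcd(11,2) = 2+1+1+2+1 = 7.

7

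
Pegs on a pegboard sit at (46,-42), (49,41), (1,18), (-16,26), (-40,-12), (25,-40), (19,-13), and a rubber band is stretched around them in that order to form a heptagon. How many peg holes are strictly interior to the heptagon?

4229

Using the shoelace formula, 2A = |(46·41 − 49·(-42)) + (49·18 − 1·41) + (1·26 − (-16)·18) + ((-16)·(-12) − (-40)·26) + ((-40)·(-40) − 25·(-12)) + (25·(-13) − 19·(-40)) + (19·(-42) − 46·(-13))| = 8466, so the area is 4233.
Summing gcd(|Δx|,|Δy|) over the edges gives the boundary count: gcd(3,83) + gcd(48,23) + gcd(17,8) + gcd(24,38) + gcd(65,28) + gcd(6,27) + gcd(27,29) = 1+1+1+2+1+3+1 = 10.
Pick's theorem gives I = A − B/2 + 1 = 4233 − 10/2 + 1 = 4229.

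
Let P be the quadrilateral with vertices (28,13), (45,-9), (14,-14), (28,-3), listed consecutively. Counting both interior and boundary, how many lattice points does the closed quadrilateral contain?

Using the shoelace formula, 2A = |(28·(-9) − 45·13) + (45·(-14) − 14·(-9)) + (14·(-3) − 28·(-14)) + (28·13 − 28·(-3))| = 543, so the area is 271.5.
Along each edge there are gcd(|Δx|,|Δy|)+1 lattice points, so counting each shared vertex once the boundary has gcd(17,22) + gcd(31,5) + gcd(14,11) + gcd(0,16) = 1+1+1+16 = 19.
Pick's theorem gives I = A − B/2 + 1 = 271.5 − 19/2 + 1 = 263, so the closed region contains I + B = 263 + 19 = 282 lattice points.

282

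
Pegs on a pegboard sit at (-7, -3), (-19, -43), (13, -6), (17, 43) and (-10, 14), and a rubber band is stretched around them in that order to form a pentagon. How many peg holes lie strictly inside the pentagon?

1184

The shoelace formula gives twice the area as |[(-7)·(-43) − (-19)·(-3)] + [(-19)·(-6) − 13·(-43)] + [13·43 − 17·(-6)] + [17·14 − (-10)·43] + [(-10)·(-3) − (-7)·14]| = 2374, so the area is 1187.
The number of boundary lattice points is Σ gcd(|Δx|,|Δy|) = gcd(12,40) + gcd(32,37) + gcd(4,49) + gcd(27,29) + gcd(3,17) = 4+1+1+1+1 = 8.
By Pick's theorem A = I + B/2 − 1, so I = 1187 − 8/2 + 1 = 1184.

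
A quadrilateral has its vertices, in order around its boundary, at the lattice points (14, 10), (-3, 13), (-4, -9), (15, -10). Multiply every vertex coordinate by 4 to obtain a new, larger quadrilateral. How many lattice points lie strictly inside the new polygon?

The shoelace formula gives twice the area as |(14·13 − (-3)·10) + ((-3)·(-9) − (-4)·13) + ((-4)·(-10) − 15·(-9)) + (15·10 − 14·(-10))| = 756, so the area is 378.
The number of boundary lattice points is Σ gcd(|Δx|,|Δy|) = gcd(17,3) + gcd(1,22) + gcd(19,1) + gcd(1,20) = 1+1+1+1 = 4.
Scaling by 4 multiplies the area by 4² = 16 (so the new area is 6048) and multiplies the boundary lattice-point count by 4, giving 16.
By Pick's theorem, the interior count of the dilated polygon is 6048 − 16/2 + 1 = 6041.

6041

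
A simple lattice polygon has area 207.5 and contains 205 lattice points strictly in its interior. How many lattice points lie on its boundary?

7

Pick's theorem gives A = I + B/2 − 1, so B = 2(A − I + 1) = 2(207.5 − 205 + 1) = 7.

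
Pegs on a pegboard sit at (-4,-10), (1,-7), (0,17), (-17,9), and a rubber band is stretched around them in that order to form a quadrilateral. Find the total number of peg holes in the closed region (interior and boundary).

The shoelace formula gives twice the area as |((-4)·(-7) − 1·(-10)) + (1·17 − 0·(-7)) + (0·9 − (-17)·17) + ((-17)·(-10) − (-4)·9)| = 550, so the area is 275.
Along each edge there are gcd(|Δx|,|Δy|)+1 lattice points, so counting each shared vertex once the boundary has gcd(5,3) + gcd(1,24) + gcd(17,8) + gcd(13,19) = 1+1+1+1 = 4.
Pick's theorem gives I = A − B/2 + 1 = 275 − 4/2 + 1 = 274, so the closed region contains I + B = 274 + 4 = 278 lattice points.

278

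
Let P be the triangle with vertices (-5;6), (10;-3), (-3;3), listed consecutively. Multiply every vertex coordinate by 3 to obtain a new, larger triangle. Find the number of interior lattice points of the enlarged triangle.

By the shoelace formula, twice the signed area is |[(-5)·(-3) − 10·6] + [10·3 − (-3)·(-3)] + [(-3)·6 − (-5)·3]| = 27, so the area is 27/2.
Summing gcd(|Δx|,|Δy|) over the edges gives the boundary count: gcd(15,9) + gcd(13,6) + gcd(2,3) = 3+1+1 = 5.
Scaling by 3 multiplies the area by 3² = 9 (so the new area is 121.5) and multiplies the boundary lattice-point count by 3, giving 15.
By Pick's theorem, the interior count of the dilated polygon is 121.5 − 15/2 + 1 = 115.

115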